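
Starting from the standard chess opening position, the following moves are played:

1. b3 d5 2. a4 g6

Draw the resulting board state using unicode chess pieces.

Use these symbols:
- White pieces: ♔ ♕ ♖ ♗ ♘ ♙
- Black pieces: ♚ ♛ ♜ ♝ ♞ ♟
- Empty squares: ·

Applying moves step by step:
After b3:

♜ ♞ ♝ ♛ ♚ ♝ ♞ ♜
♟ ♟ ♟ ♟ ♟ ♟ ♟ ♟
· · · · · · · ·
· · · · · · · ·
· · · · · · · ·
· ♙ · · · · · ·
♙ · ♙ ♙ ♙ ♙ ♙ ♙
♖ ♘ ♗ ♕ ♔ ♗ ♘ ♖


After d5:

♜ ♞ ♝ ♛ ♚ ♝ ♞ ♜
♟ ♟ ♟ · ♟ ♟ ♟ ♟
· · · · · · · ·
· · · ♟ · · · ·
· · · · · · · ·
· ♙ · · · · · ·
♙ · ♙ ♙ ♙ ♙ ♙ ♙
♖ ♘ ♗ ♕ ♔ ♗ ♘ ♖


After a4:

♜ ♞ ♝ ♛ ♚ ♝ ♞ ♜
♟ ♟ ♟ · ♟ ♟ ♟ ♟
· · · · · · · ·
· · · ♟ · · · ·
♙ · · · · · · ·
· ♙ · · · · · ·
· · ♙ ♙ ♙ ♙ ♙ ♙
♖ ♘ ♗ ♕ ♔ ♗ ♘ ♖


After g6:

♜ ♞ ♝ ♛ ♚ ♝ ♞ ♜
♟ ♟ ♟ · ♟ ♟ · ♟
· · · · · · ♟ ·
· · · ♟ · · · ·
♙ · · · · · · ·
· ♙ · · · · · ·
· · ♙ ♙ ♙ ♙ ♙ ♙
♖ ♘ ♗ ♕ ♔ ♗ ♘ ♖



  a b c d e f g h
  ─────────────────
8│♜ ♞ ♝ ♛ ♚ ♝ ♞ ♜│8
7│♟ ♟ ♟ · ♟ ♟ · ♟│7
6│· · · · · · ♟ ·│6
5│· · · ♟ · · · ·│5
4│♙ · · · · · · ·│4
3│· ♙ · · · · · ·│3
2│· · ♙ ♙ ♙ ♙ ♙ ♙│2
1│♖ ♘ ♗ ♕ ♔ ♗ ♘ ♖│1
  ─────────────────
  a b c d e f g h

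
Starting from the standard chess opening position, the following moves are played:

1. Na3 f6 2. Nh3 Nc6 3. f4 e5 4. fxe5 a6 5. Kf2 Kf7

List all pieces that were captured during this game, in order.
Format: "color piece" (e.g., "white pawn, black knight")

Tracking captures:
  fxe5: captured black pawn

black pawn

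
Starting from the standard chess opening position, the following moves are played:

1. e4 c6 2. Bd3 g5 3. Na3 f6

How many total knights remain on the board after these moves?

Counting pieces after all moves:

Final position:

  a b c d e f g h
  ─────────────────
8│♜ ♞ ♝ ♛ ♚ ♝ ♞ ♜│8
7│♟ ♟ · ♟ ♟ · · ♟│7
6│· · ♟ · · ♟ · ·│6
5│· · · · · · ♟ ·│5
4│· · · · ♙ · · ·│4
3│♘ · · ♗ · · · ·│3
2│♙ ♙ ♙ ♙ · ♙ ♙ ♙│2
1│♖ · ♗ ♕ ♔ · ♘ ♖│1
  ─────────────────
  a b c d e f g h


4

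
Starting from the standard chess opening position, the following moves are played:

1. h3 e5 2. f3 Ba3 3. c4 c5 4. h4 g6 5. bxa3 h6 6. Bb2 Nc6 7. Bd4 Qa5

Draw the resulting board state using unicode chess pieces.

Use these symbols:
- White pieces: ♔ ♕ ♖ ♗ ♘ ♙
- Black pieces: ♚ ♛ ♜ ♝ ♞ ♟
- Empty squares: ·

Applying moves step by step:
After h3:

♜ ♞ ♝ ♛ ♚ ♝ ♞ ♜
♟ ♟ ♟ ♟ ♟ ♟ ♟ ♟
· · · · · · · ·
· · · · · · · ·
· · · · · · · ·
· · · · · · · ♙
♙ ♙ ♙ ♙ ♙ ♙ ♙ ·
♖ ♘ ♗ ♕ ♔ ♗ ♘ ♖


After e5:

♜ ♞ ♝ ♛ ♚ ♝ ♞ ♜
♟ ♟ ♟ ♟ · ♟ ♟ ♟
· · · · · · · ·
· · · · ♟ · · ·
· · · · · · · ·
· · · · · · · ♙
♙ ♙ ♙ ♙ ♙ ♙ ♙ ·
♖ ♘ ♗ ♕ ♔ ♗ ♘ ♖


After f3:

♜ ♞ ♝ ♛ ♚ ♝ ♞ ♜
♟ ♟ ♟ ♟ · ♟ ♟ ♟
· · · · · · · ·
· · · · ♟ · · ·
· · · · · · · ·
· · · · · ♙ · ♙
♙ ♙ ♙ ♙ ♙ · ♙ ·
♖ ♘ ♗ ♕ ♔ ♗ ♘ ♖


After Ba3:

♜ ♞ ♝ ♛ ♚ · ♞ ♜
♟ ♟ ♟ ♟ · ♟ ♟ ♟
· · · · · · · ·
· · · · ♟ · · ·
· · · · · · · ·
♝ · · · · ♙ · ♙
♙ ♙ ♙ ♙ ♙ · ♙ ·
♖ ♘ ♗ ♕ ♔ ♗ ♘ ♖


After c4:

♜ ♞ ♝ ♛ ♚ · ♞ ♜
♟ ♟ ♟ ♟ · ♟ ♟ ♟
· · · · · · · ·
· · · · ♟ · · ·
· · ♙ · · · · ·
♝ · · · · ♙ · ♙
♙ ♙ · ♙ ♙ · ♙ ·
♖ ♘ ♗ ♕ ♔ ♗ ♘ ♖


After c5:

♜ ♞ ♝ ♛ ♚ · ♞ ♜
♟ ♟ · ♟ · ♟ ♟ ♟
· · · · · · · ·
· · ♟ · ♟ · · ·
· · ♙ · · · · ·
♝ · · · · ♙ · ♙
♙ ♙ · ♙ ♙ · ♙ ·
♖ ♘ ♗ ♕ ♔ ♗ ♘ ♖


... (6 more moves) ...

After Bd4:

♜ · ♝ ♛ ♚ · ♞ ♜
♟ ♟ · ♟ · ♟ · ·
· · ♞ · · · ♟ ♟
· · ♟ · ♟ · · ·
· · ♙ ♗ · · · ♙
♙ · · · · ♙ · ·
♙ · · ♙ ♙ · ♙ ·
♖ ♘ · ♕ ♔ ♗ ♘ ♖


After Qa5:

♜ · ♝ · ♚ · ♞ ♜
♟ ♟ · ♟ · ♟ · ·
· · ♞ · · · ♟ ♟
♛ · ♟ · ♟ · · ·
· · ♙ ♗ · · · ♙
♙ · · · · ♙ · ·
♙ · · ♙ ♙ · ♙ ·
♖ ♘ · ♕ ♔ ♗ ♘ ♖



  a b c d e f g h
  ─────────────────
8│♜ · ♝ · ♚ · ♞ ♜│8
7│♟ ♟ · ♟ · ♟ · ·│7
6│· · ♞ · · · ♟ ♟│6
5│♛ · ♟ · ♟ · · ·│5
4│· · ♙ ♗ · · · ♙│4
3│♙ · · · · ♙ · ·│3
2│♙ · · ♙ ♙ · ♙ ·│2
1│♖ ♘ · ♕ ♔ ♗ ♘ ♖│1
  ─────────────────
  a b c d e f g h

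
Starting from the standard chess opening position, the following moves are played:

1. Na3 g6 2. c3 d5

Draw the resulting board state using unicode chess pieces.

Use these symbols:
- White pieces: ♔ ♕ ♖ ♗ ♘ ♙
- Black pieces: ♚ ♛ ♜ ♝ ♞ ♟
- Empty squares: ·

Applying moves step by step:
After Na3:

♜ ♞ ♝ ♛ ♚ ♝ ♞ ♜
♟ ♟ ♟ ♟ ♟ ♟ ♟ ♟
· · · · · · · ·
· · · · · · · ·
· · · · · · · ·
♘ · · · · · · ·
♙ ♙ ♙ ♙ ♙ ♙ ♙ ♙
♖ · ♗ ♕ ♔ ♗ ♘ ♖


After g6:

♜ ♞ ♝ ♛ ♚ ♝ ♞ ♜
♟ ♟ ♟ ♟ ♟ ♟ · ♟
· · · · · · ♟ ·
· · · · · · · ·
· · · · · · · ·
♘ · · · · · · ·
♙ ♙ ♙ ♙ ♙ ♙ ♙ ♙
♖ · ♗ ♕ ♔ ♗ ♘ ♖


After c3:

♜ ♞ ♝ ♛ ♚ ♝ ♞ ♜
♟ ♟ ♟ ♟ ♟ ♟ · ♟
· · · · · · ♟ ·
· · · · · · · ·
· · · · · · · ·
♘ · ♙ · · · · ·
♙ ♙ · ♙ ♙ ♙ ♙ ♙
♖ · ♗ ♕ ♔ ♗ ♘ ♖


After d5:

♜ ♞ ♝ ♛ ♚ ♝ ♞ ♜
♟ ♟ ♟ · ♟ ♟ · ♟
· · · · · · ♟ ·
· · · ♟ · · · ·
· · · · · · · ·
♘ · ♙ · · · · ·
♙ ♙ · ♙ ♙ ♙ ♙ ♙
♖ · ♗ ♕ ♔ ♗ ♘ ♖



  a b c d e f g h
  ─────────────────
8│♜ ♞ ♝ ♛ ♚ ♝ ♞ ♜│8
7│♟ ♟ ♟ · ♟ ♟ · ♟│7
6│· · · · · · ♟ ·│6
5│· · · ♟ · · · ·│5
4│· · · · · · · ·│4
3│♘ · ♙ · · · · ·│3
2│♙ ♙ · ♙ ♙ ♙ ♙ ♙│2
1│♖ · ♗ ♕ ♔ ♗ ♘ ♖│1
  ─────────────────
  a b c d e f g h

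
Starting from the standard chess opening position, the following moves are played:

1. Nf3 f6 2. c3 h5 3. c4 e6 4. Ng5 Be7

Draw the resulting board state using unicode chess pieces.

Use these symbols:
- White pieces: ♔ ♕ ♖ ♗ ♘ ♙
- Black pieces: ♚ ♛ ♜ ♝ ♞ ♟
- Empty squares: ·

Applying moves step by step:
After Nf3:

♜ ♞ ♝ ♛ ♚ ♝ ♞ ♜
♟ ♟ ♟ ♟ ♟ ♟ ♟ ♟
· · · · · · · ·
· · · · · · · ·
· · · · · · · ·
· · · · · ♘ · ·
♙ ♙ ♙ ♙ ♙ ♙ ♙ ♙
♖ ♘ ♗ ♕ ♔ ♗ · ♖


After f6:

♜ ♞ ♝ ♛ ♚ ♝ ♞ ♜
♟ ♟ ♟ ♟ ♟ · ♟ ♟
· · · · · ♟ · ·
· · · · · · · ·
· · · · · · · ·
· · · · · ♘ · ·
♙ ♙ ♙ ♙ ♙ ♙ ♙ ♙
♖ ♘ ♗ ♕ ♔ ♗ · ♖


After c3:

♜ ♞ ♝ ♛ ♚ ♝ ♞ ♜
♟ ♟ ♟ ♟ ♟ · ♟ ♟
· · · · · ♟ · ·
· · · · · · · ·
· · · · · · · ·
· · ♙ · · ♘ · ·
♙ ♙ · ♙ ♙ ♙ ♙ ♙
♖ ♘ ♗ ♕ ♔ ♗ · ♖


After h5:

♜ ♞ ♝ ♛ ♚ ♝ ♞ ♜
♟ ♟ ♟ ♟ ♟ · ♟ ·
· · · · · ♟ · ·
· · · · · · · ♟
· · · · · · · ·
· · ♙ · · ♘ · ·
♙ ♙ · ♙ ♙ ♙ ♙ ♙
♖ ♘ ♗ ♕ ♔ ♗ · ♖


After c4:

♜ ♞ ♝ ♛ ♚ ♝ ♞ ♜
♟ ♟ ♟ ♟ ♟ · ♟ ·
· · · · · ♟ · ·
· · · · · · · ♟
· · ♙ · · · · ·
· · · · · ♘ · ·
♙ ♙ · ♙ ♙ ♙ ♙ ♙
♖ ♘ ♗ ♕ ♔ ♗ · ♖


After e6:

♜ ♞ ♝ ♛ ♚ ♝ ♞ ♜
♟ ♟ ♟ ♟ · · ♟ ·
· · · · ♟ ♟ · ·
· · · · · · · ♟
· · ♙ · · · · ·
· · · · · ♘ · ·
♙ ♙ · ♙ ♙ ♙ ♙ ♙
♖ ♘ ♗ ♕ ♔ ♗ · ♖


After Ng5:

♜ ♞ ♝ ♛ ♚ ♝ ♞ ♜
♟ ♟ ♟ ♟ · · ♟ ·
· · · · ♟ ♟ · ·
· · · · · · ♘ ♟
· · ♙ · · · · ·
· · · · · · · ·
♙ ♙ · ♙ ♙ ♙ ♙ ♙
♖ ♘ ♗ ♕ ♔ ♗ · ♖


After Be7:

♜ ♞ ♝ ♛ ♚ · ♞ ♜
♟ ♟ ♟ ♟ ♝ · ♟ ·
· · · · ♟ ♟ · ·
· · · · · · ♘ ♟
· · ♙ · · · · ·
· · · · · · · ·
♙ ♙ · ♙ ♙ ♙ ♙ ♙
♖ ♘ ♗ ♕ ♔ ♗ · ♖



  a b c d e f g h
  ─────────────────
8│♜ ♞ ♝ ♛ ♚ · ♞ ♜│8
7│♟ ♟ ♟ ♟ ♝ · ♟ ·│7
6│· · · · ♟ ♟ · ·│6
5│· · · · · · ♘ ♟│5
4│· · ♙ · · · · ·│4
3│· · · · · · · ·│3
2│♙ ♙ · ♙ ♙ ♙ ♙ ♙│2
1│♖ ♘ ♗ ♕ ♔ ♗ · ♖│1
  ─────────────────
  a b c d e f g h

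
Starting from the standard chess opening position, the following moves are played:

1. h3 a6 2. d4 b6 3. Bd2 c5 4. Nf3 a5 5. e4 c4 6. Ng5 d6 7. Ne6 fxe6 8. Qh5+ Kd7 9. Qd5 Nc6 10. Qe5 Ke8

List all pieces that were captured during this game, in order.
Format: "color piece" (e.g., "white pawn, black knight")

Tracking captures:
  fxe6: captured white knight

white knight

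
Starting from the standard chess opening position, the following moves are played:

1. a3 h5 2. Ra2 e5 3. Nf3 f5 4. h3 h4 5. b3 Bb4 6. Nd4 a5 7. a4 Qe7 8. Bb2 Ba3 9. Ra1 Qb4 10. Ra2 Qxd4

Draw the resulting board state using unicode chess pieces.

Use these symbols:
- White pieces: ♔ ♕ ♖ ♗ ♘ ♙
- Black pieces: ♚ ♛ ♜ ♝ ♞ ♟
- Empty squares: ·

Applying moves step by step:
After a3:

♜ ♞ ♝ ♛ ♚ ♝ ♞ ♜
♟ ♟ ♟ ♟ ♟ ♟ ♟ ♟
· · · · · · · ·
· · · · · · · ·
· · · · · · · ·
♙ · · · · · · ·
· ♙ ♙ ♙ ♙ ♙ ♙ ♙
♖ ♘ ♗ ♕ ♔ ♗ ♘ ♖


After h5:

♜ ♞ ♝ ♛ ♚ ♝ ♞ ♜
♟ ♟ ♟ ♟ ♟ ♟ ♟ ·
· · · · · · · ·
· · · · · · · ♟
· · · · · · · ·
♙ · · · · · · ·
· ♙ ♙ ♙ ♙ ♙ ♙ ♙
♖ ♘ ♗ ♕ ♔ ♗ ♘ ♖


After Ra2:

♜ ♞ ♝ ♛ ♚ ♝ ♞ ♜
♟ ♟ ♟ ♟ ♟ ♟ ♟ ·
· · · · · · · ·
· · · · · · · ♟
· · · · · · · ·
♙ · · · · · · ·
♖ ♙ ♙ ♙ ♙ ♙ ♙ ♙
· ♘ ♗ ♕ ♔ ♗ ♘ ♖


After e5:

♜ ♞ ♝ ♛ ♚ ♝ ♞ ♜
♟ ♟ ♟ ♟ · ♟ ♟ ·
· · · · · · · ·
· · · · ♟ · · ♟
· · · · · · · ·
♙ · · · · · · ·
♖ ♙ ♙ ♙ ♙ ♙ ♙ ♙
· ♘ ♗ ♕ ♔ ♗ ♘ ♖


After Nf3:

♜ ♞ ♝ ♛ ♚ ♝ ♞ ♜
♟ ♟ ♟ ♟ · ♟ ♟ ·
· · · · · · · ·
· · · · ♟ · · ♟
· · · · · · · ·
♙ · · · · ♘ · ·
♖ ♙ ♙ ♙ ♙ ♙ ♙ ♙
· ♘ ♗ ♕ ♔ ♗ · ♖


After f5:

♜ ♞ ♝ ♛ ♚ ♝ ♞ ♜
♟ ♟ ♟ ♟ · · ♟ ·
· · · · · · · ·
· · · · ♟ ♟ · ♟
· · · · · · · ·
♙ · · · · ♘ · ·
♖ ♙ ♙ ♙ ♙ ♙ ♙ ♙
· ♘ ♗ ♕ ♔ ♗ · ♖


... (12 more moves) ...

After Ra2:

♜ ♞ ♝ · ♚ · ♞ ♜
· ♟ ♟ ♟ · · ♟ ·
· · · · · · · ·
♟ · · · ♟ ♟ · ·
♙ ♛ · ♘ · · · ♟
♝ ♙ · · · · · ♙
♖ ♗ ♙ ♙ ♙ ♙ ♙ ·
· ♘ · ♕ ♔ ♗ · ♖


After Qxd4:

♜ ♞ ♝ · ♚ · ♞ ♜
· ♟ ♟ ♟ · · ♟ ·
· · · · · · · ·
♟ · · · ♟ ♟ · ·
♙ · · ♛ · · · ♟
♝ ♙ · · · · · ♙
♖ ♗ ♙ ♙ ♙ ♙ ♙ ·
· ♘ · ♕ ♔ ♗ · ♖



  a b c d e f g h
  ─────────────────
8│♜ ♞ ♝ · ♚ · ♞ ♜│8
7│· ♟ ♟ ♟ · · ♟ ·│7
6│· · · · · · · ·│6
5│♟ · · · ♟ ♟ · ·│5
4│♙ · · ♛ · · · ♟│4
3│♝ ♙ · · · · · ♙│3
2│♖ ♗ ♙ ♙ ♙ ♙ ♙ ·│2
1│· ♘ · ♕ ♔ ♗ · ♖│1
  ─────────────────
  a b c d e f g h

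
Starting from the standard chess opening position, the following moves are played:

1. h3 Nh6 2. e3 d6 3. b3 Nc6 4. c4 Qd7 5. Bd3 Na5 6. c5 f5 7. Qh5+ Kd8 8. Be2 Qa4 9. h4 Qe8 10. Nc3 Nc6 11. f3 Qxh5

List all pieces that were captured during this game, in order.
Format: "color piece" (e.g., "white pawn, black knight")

Tracking captures:
  Qxh5: captured white queen

white queen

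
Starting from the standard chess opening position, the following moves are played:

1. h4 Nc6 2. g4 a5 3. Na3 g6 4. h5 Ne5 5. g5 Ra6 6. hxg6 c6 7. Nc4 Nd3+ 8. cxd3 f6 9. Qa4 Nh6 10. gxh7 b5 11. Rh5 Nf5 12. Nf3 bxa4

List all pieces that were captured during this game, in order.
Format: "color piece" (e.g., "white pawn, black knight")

Tracking captures:
  hxg6: captured black pawn
  cxd3: captured black knight
  gxh7: captured black pawn
  bxa4: captured white queen

black pawn, black knight, black pawn, white queen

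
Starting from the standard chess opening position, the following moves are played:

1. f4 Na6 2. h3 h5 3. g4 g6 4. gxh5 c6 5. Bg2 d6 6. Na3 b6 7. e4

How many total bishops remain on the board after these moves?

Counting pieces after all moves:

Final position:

  a b c d e f g h
  ─────────────────
8│♜ · ♝ ♛ ♚ ♝ ♞ ♜│8
7│♟ · · · ♟ ♟ · ·│7
6│♞ ♟ ♟ ♟ · · ♟ ·│6
5│· · · · · · · ♙│5
4│· · · · ♙ ♙ · ·│4
3│♘ · · · · · · ♙│3
2│♙ ♙ ♙ ♙ · · ♗ ·│2
1│♖ · ♗ ♕ ♔ · ♘ ♖│1
  ─────────────────
  a b c d e f g h


4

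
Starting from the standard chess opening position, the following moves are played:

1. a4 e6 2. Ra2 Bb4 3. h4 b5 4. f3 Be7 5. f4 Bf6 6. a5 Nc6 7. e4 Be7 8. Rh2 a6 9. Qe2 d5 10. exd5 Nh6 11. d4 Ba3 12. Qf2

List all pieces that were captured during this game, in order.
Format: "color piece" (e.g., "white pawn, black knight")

Tracking captures:
  exd5: captured black pawn

black pawn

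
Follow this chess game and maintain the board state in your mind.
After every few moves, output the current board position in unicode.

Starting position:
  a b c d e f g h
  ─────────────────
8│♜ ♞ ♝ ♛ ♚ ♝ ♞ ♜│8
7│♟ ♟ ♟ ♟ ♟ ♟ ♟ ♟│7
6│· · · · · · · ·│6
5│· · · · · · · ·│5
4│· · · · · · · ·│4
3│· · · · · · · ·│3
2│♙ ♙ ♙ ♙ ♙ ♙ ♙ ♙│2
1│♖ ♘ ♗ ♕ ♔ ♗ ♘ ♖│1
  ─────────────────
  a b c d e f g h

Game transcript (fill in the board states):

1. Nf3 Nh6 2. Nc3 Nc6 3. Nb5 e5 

  a b c d e f g h
  ─────────────────
8│♜ · ♝ ♛ ♚ ♝ · ♜│8
7│♟ ♟ ♟ ♟ · ♟ ♟ ♟│7
6│· · ♞ · · · · ♞│6
5│· ♘ · · ♟ · · ·│5
4│· · · · · · · ·│4
3│· · · · · ♘ · ·│3
2│♙ ♙ ♙ ♙ ♙ ♙ ♙ ♙│2
1│♖ · ♗ ♕ ♔ ♗ · ♖│1
  ─────────────────
  a b c d e f g h

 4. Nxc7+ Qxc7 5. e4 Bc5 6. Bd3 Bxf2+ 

  a b c d e f g h
  ─────────────────
8│♜ · ♝ · ♚ · · ♜│8
7│♟ ♟ ♛ ♟ · ♟ ♟ ♟│7
6│· · ♞ · · · · ♞│6
5│· · · · ♟ · · ·│5
4│· · · · ♙ · · ·│4
3│· · · ♗ · ♘ · ·│3
2│♙ ♙ ♙ ♙ · ♝ ♙ ♙│2
1│♖ · ♗ ♕ ♔ · · ♖│1
  ─────────────────
  a b c d e f g h

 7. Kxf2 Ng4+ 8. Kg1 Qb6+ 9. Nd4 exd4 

  a b c d e f g h
  ─────────────────
8│♜ · ♝ · ♚ · · ♜│8
7│♟ ♟ · ♟ · ♟ ♟ ♟│7
6│· ♛ ♞ · · · · ·│6
5│· · · · · · · ·│5
4│· · · ♟ ♙ · ♞ ·│4
3│· · · ♗ · · · ·│3
2│♙ ♙ ♙ ♙ · · ♙ ♙│2
1│♖ · ♗ ♕ · · ♔ ♖│1
  ─────────────────
  a b c d e f g h

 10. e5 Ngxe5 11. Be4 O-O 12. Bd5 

  a b c d e f g h
  ─────────────────
8│♜ · ♝ · · ♜ ♚ ·│8
7│♟ ♟ · ♟ · ♟ ♟ ♟│7
6│· ♛ ♞ · · · · ·│6
5│· · · ♗ ♞ · · ·│5
4│· · · ♟ · · · ·│4
3│· · · · · · · ·│3
2│♙ ♙ ♙ ♙ · · ♙ ♙│2
1│♖ · ♗ ♕ · · ♔ ♖│1
  ─────────────────
  a b c d e f g h


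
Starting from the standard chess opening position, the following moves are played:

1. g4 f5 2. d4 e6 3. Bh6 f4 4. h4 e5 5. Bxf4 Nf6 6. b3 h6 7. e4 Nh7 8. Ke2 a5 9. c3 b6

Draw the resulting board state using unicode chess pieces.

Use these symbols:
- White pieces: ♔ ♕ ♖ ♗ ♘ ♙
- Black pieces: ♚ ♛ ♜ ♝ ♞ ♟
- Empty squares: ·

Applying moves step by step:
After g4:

♜ ♞ ♝ ♛ ♚ ♝ ♞ ♜
♟ ♟ ♟ ♟ ♟ ♟ ♟ ♟
· · · · · · · ·
· · · · · · · ·
· · · · · · ♙ ·
· · · · · · · ·
♙ ♙ ♙ ♙ ♙ ♙ · ♙
♖ ♘ ♗ ♕ ♔ ♗ ♘ ♖


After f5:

♜ ♞ ♝ ♛ ♚ ♝ ♞ ♜
♟ ♟ ♟ ♟ ♟ · ♟ ♟
· · · · · · · ·
· · · · · ♟ · ·
· · · · · · ♙ ·
· · · · · · · ·
♙ ♙ ♙ ♙ ♙ ♙ · ♙
♖ ♘ ♗ ♕ ♔ ♗ ♘ ♖


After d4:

♜ ♞ ♝ ♛ ♚ ♝ ♞ ♜
♟ ♟ ♟ ♟ ♟ · ♟ ♟
· · · · · · · ·
· · · · · ♟ · ·
· · · ♙ · · ♙ ·
· · · · · · · ·
♙ ♙ ♙ · ♙ ♙ · ♙
♖ ♘ ♗ ♕ ♔ ♗ ♘ ♖


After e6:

♜ ♞ ♝ ♛ ♚ ♝ ♞ ♜
♟ ♟ ♟ ♟ · · ♟ ♟
· · · · ♟ · · ·
· · · · · ♟ · ·
· · · ♙ · · ♙ ·
· · · · · · · ·
♙ ♙ ♙ · ♙ ♙ · ♙
♖ ♘ ♗ ♕ ♔ ♗ ♘ ♖


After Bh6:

♜ ♞ ♝ ♛ ♚ ♝ ♞ ♜
♟ ♟ ♟ ♟ · · ♟ ♟
· · · · ♟ · · ♗
· · · · · ♟ · ·
· · · ♙ · · ♙ ·
· · · · · · · ·
♙ ♙ ♙ · ♙ ♙ · ♙
♖ ♘ · ♕ ♔ ♗ ♘ ♖


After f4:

♜ ♞ ♝ ♛ ♚ ♝ ♞ ♜
♟ ♟ ♟ ♟ · · ♟ ♟
· · · · ♟ · · ♗
· · · · · · · ·
· · · ♙ · ♟ ♙ ·
· · · · · · · ·
♙ ♙ ♙ · ♙ ♙ · ♙
♖ ♘ · ♕ ♔ ♗ ♘ ♖


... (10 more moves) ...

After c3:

♜ ♞ ♝ ♛ ♚ ♝ · ♜
· ♟ ♟ ♟ · · ♟ ♞
· · · · · · · ♟
♟ · · · ♟ · · ·
· · · ♙ ♙ ♗ ♙ ♙
· ♙ ♙ · · · · ·
♙ · · · ♔ ♙ · ·
♖ ♘ · ♕ · ♗ ♘ ♖


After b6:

♜ ♞ ♝ ♛ ♚ ♝ · ♜
· · ♟ ♟ · · ♟ ♞
· ♟ · · · · · ♟
♟ · · · ♟ · · ·
· · · ♙ ♙ ♗ ♙ ♙
· ♙ ♙ · · · · ·
♙ · · · ♔ ♙ · ·
♖ ♘ · ♕ · ♗ ♘ ♖



  a b c d e f g h
  ─────────────────
8│♜ ♞ ♝ ♛ ♚ ♝ · ♜│8
7│· · ♟ ♟ · · ♟ ♞│7
6│· ♟ · · · · · ♟│6
5│♟ · · · ♟ · · ·│5
4│· · · ♙ ♙ ♗ ♙ ♙│4
3│· ♙ ♙ · · · · ·│3
2│♙ · · · ♔ ♙ · ·│2
1│♖ ♘ · ♕ · ♗ ♘ ♖│1
  ─────────────────
  a b c d e f g h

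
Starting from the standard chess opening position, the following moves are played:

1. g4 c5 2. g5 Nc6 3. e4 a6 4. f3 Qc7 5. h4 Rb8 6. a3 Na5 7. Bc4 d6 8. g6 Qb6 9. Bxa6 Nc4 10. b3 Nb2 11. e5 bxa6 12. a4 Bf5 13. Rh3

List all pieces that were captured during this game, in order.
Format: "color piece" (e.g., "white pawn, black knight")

Tracking captures:
  Bxa6: captured black pawn
  bxa6: captured white bishop

black pawn, white bishop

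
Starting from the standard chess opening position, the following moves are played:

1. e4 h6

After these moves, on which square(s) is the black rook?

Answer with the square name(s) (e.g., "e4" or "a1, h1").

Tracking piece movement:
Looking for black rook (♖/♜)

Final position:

  a b c d e f g h
  ─────────────────
8│♜ ♞ ♝ ♛ ♚ ♝ ♞ ♜│8
7│♟ ♟ ♟ ♟ ♟ ♟ ♟ ·│7
6│· · · · · · · ♟│6
5│· · · · · · · ·│5
4│· · · · ♙ · · ·│4
3│· · · · · · · ·│3
2│♙ ♙ ♙ ♙ · ♙ ♙ ♙│2
1│♖ ♘ ♗ ♕ ♔ ♗ ♘ ♖│1
  ─────────────────
  a b c d e f g h


a8, h8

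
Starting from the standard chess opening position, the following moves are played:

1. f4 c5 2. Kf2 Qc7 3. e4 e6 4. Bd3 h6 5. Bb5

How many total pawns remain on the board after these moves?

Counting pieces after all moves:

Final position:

  a b c d e f g h
  ─────────────────
8│♜ ♞ ♝ · ♚ ♝ ♞ ♜│8
7│♟ ♟ ♛ ♟ · ♟ ♟ ·│7
6│· · · · ♟ · · ♟│6
5│· ♗ ♟ · · · · ·│5
4│· · · · ♙ ♙ · ·│4
3│· · · · · · · ·│3
2│♙ ♙ ♙ ♙ · ♔ ♙ ♙│2
1│♖ ♘ ♗ ♕ · · ♘ ♖│1
  ─────────────────
  a b c d e f g h


16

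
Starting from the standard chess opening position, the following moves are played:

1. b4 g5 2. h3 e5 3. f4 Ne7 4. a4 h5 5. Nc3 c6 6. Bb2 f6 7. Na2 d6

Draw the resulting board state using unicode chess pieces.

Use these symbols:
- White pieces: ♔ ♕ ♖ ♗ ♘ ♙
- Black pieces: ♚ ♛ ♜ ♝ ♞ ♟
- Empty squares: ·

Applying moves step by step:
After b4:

♜ ♞ ♝ ♛ ♚ ♝ ♞ ♜
♟ ♟ ♟ ♟ ♟ ♟ ♟ ♟
· · · · · · · ·
· · · · · · · ·
· ♙ · · · · · ·
· · · · · · · ·
♙ · ♙ ♙ ♙ ♙ ♙ ♙
♖ ♘ ♗ ♕ ♔ ♗ ♘ ♖


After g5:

♜ ♞ ♝ ♛ ♚ ♝ ♞ ♜
♟ ♟ ♟ ♟ ♟ ♟ · ♟
· · · · · · · ·
· · · · · · ♟ ·
· ♙ · · · · · ·
· · · · · · · ·
♙ · ♙ ♙ ♙ ♙ ♙ ♙
♖ ♘ ♗ ♕ ♔ ♗ ♘ ♖


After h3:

♜ ♞ ♝ ♛ ♚ ♝ ♞ ♜
♟ ♟ ♟ ♟ ♟ ♟ · ♟
· · · · · · · ·
· · · · · · ♟ ·
· ♙ · · · · · ·
· · · · · · · ♙
♙ · ♙ ♙ ♙ ♙ ♙ ·
♖ ♘ ♗ ♕ ♔ ♗ ♘ ♖


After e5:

♜ ♞ ♝ ♛ ♚ ♝ ♞ ♜
♟ ♟ ♟ ♟ · ♟ · ♟
· · · · · · · ·
· · · · ♟ · ♟ ·
· ♙ · · · · · ·
· · · · · · · ♙
♙ · ♙ ♙ ♙ ♙ ♙ ·
♖ ♘ ♗ ♕ ♔ ♗ ♘ ♖


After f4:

♜ ♞ ♝ ♛ ♚ ♝ ♞ ♜
♟ ♟ ♟ ♟ · ♟ · ♟
· · · · · · · ·
· · · · ♟ · ♟ ·
· ♙ · · · ♙ · ·
· · · · · · · ♙
♙ · ♙ ♙ ♙ · ♙ ·
♖ ♘ ♗ ♕ ♔ ♗ ♘ ♖


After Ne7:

♜ ♞ ♝ ♛ ♚ ♝ · ♜
♟ ♟ ♟ ♟ ♞ ♟ · ♟
· · · · · · · ·
· · · · ♟ · ♟ ·
· ♙ · · · ♙ · ·
· · · · · · · ♙
♙ · ♙ ♙ ♙ · ♙ ·
♖ ♘ ♗ ♕ ♔ ♗ ♘ ♖


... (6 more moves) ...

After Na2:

♜ ♞ ♝ ♛ ♚ ♝ · ♜
♟ ♟ · ♟ ♞ · · ·
· · ♟ · · ♟ · ·
· · · · ♟ · ♟ ♟
♙ ♙ · · · ♙ · ·
· · · · · · · ♙
♘ ♗ ♙ ♙ ♙ · ♙ ·
♖ · · ♕ ♔ ♗ ♘ ♖


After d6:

♜ ♞ ♝ ♛ ♚ ♝ · ♜
♟ ♟ · · ♞ · · ·
· · ♟ ♟ · ♟ · ·
· · · · ♟ · ♟ ♟
♙ ♙ · · · ♙ · ·
· · · · · · · ♙
♘ ♗ ♙ ♙ ♙ · ♙ ·
♖ · · ♕ ♔ ♗ ♘ ♖



  a b c d e f g h
  ─────────────────
8│♜ ♞ ♝ ♛ ♚ ♝ · ♜│8
7│♟ ♟ · · ♞ · · ·│7
6│· · ♟ ♟ · ♟ · ·│6
5│· · · · ♟ · ♟ ♟│5
4│♙ ♙ · · · ♙ · ·│4
3│· · · · · · · ♙│3
2│♘ ♗ ♙ ♙ ♙ · ♙ ·│2
1│♖ · · ♕ ♔ ♗ ♘ ♖│1
  ─────────────────
  a b c d e f g h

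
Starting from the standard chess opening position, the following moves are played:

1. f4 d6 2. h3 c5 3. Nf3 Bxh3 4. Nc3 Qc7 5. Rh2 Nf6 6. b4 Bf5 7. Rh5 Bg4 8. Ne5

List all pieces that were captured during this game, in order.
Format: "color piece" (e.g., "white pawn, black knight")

Tracking captures:
  Bxh3: captured white pawn

white pawn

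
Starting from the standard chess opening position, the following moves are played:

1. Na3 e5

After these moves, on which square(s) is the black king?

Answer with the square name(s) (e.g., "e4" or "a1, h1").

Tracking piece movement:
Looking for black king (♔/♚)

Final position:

  a b c d e f g h
  ─────────────────
8│♜ ♞ ♝ ♛ ♚ ♝ ♞ ♜│8
7│♟ ♟ ♟ ♟ · ♟ ♟ ♟│7
6│· · · · · · · ·│6
5│· · · · ♟ · · ·│5
4│· · · · · · · ·│4
3│♘ · · · · · · ·│3
2│♙ ♙ ♙ ♙ ♙ ♙ ♙ ♙│2
1│♖ · ♗ ♕ ♔ ♗ ♘ ♖│1
  ─────────────────
  a b c d e f g h


e8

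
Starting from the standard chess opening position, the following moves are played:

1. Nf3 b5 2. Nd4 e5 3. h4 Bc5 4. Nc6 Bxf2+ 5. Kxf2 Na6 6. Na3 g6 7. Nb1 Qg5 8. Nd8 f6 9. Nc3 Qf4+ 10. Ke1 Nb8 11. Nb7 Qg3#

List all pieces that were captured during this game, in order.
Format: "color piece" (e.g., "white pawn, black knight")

Tracking captures:
  Bxf2+: captured white pawn
  Kxf2: captured black bishop

white pawn, black bishop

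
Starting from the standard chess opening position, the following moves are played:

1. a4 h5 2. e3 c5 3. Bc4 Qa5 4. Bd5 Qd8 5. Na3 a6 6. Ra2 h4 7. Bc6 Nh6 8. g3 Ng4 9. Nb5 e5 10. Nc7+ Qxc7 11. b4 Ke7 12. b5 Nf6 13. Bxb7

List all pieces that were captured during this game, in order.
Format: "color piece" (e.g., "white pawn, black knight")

Tracking captures:
  Qxc7: captured white knight
  Bxb7: captured black pawn

white knight, black pawn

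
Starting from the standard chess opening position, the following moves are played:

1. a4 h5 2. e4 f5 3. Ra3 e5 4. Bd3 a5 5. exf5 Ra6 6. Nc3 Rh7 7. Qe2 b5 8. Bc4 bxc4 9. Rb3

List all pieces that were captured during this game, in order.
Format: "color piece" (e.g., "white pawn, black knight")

Tracking captures:
  exf5: captured black pawn
  bxc4: captured white bishop

black pawn, white bishop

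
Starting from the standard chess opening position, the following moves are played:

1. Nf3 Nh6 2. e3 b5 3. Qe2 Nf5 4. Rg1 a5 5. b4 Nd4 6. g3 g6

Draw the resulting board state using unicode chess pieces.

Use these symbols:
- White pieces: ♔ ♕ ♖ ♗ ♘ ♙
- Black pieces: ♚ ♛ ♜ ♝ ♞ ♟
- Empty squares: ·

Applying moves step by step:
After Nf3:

♜ ♞ ♝ ♛ ♚ ♝ ♞ ♜
♟ ♟ ♟ ♟ ♟ ♟ ♟ ♟
· · · · · · · ·
· · · · · · · ·
· · · · · · · ·
· · · · · ♘ · ·
♙ ♙ ♙ ♙ ♙ ♙ ♙ ♙
♖ ♘ ♗ ♕ ♔ ♗ · ♖


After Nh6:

♜ ♞ ♝ ♛ ♚ ♝ · ♜
♟ ♟ ♟ ♟ ♟ ♟ ♟ ♟
· · · · · · · ♞
· · · · · · · ·
· · · · · · · ·
· · · · · ♘ · ·
♙ ♙ ♙ ♙ ♙ ♙ ♙ ♙
♖ ♘ ♗ ♕ ♔ ♗ · ♖


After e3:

♜ ♞ ♝ ♛ ♚ ♝ · ♜
♟ ♟ ♟ ♟ ♟ ♟ ♟ ♟
· · · · · · · ♞
· · · · · · · ·
· · · · · · · ·
· · · · ♙ ♘ · ·
♙ ♙ ♙ ♙ · ♙ ♙ ♙
♖ ♘ ♗ ♕ ♔ ♗ · ♖


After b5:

♜ ♞ ♝ ♛ ♚ ♝ · ♜
♟ · ♟ ♟ ♟ ♟ ♟ ♟
· · · · · · · ♞
· ♟ · · · · · ·
· · · · · · · ·
· · · · ♙ ♘ · ·
♙ ♙ ♙ ♙ · ♙ ♙ ♙
♖ ♘ ♗ ♕ ♔ ♗ · ♖


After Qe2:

♜ ♞ ♝ ♛ ♚ ♝ · ♜
♟ · ♟ ♟ ♟ ♟ ♟ ♟
· · · · · · · ♞
· ♟ · · · · · ·
· · · · · · · ·
· · · · ♙ ♘ · ·
♙ ♙ ♙ ♙ ♕ ♙ ♙ ♙
♖ ♘ ♗ · ♔ ♗ · ♖


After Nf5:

♜ ♞ ♝ ♛ ♚ ♝ · ♜
♟ · ♟ ♟ ♟ ♟ ♟ ♟
· · · · · · · ·
· ♟ · · · ♞ · ·
· · · · · · · ·
· · · · ♙ ♘ · ·
♙ ♙ ♙ ♙ ♕ ♙ ♙ ♙
♖ ♘ ♗ · ♔ ♗ · ♖


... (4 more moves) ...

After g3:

♜ ♞ ♝ ♛ ♚ ♝ · ♜
· · ♟ ♟ ♟ ♟ ♟ ♟
· · · · · · · ·
♟ ♟ · · · · · ·
· ♙ · ♞ · · · ·
· · · · ♙ ♘ ♙ ·
♙ · ♙ ♙ ♕ ♙ · ♙
♖ ♘ ♗ · ♔ ♗ ♖ ·


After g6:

♜ ♞ ♝ ♛ ♚ ♝ · ♜
· · ♟ ♟ ♟ ♟ · ♟
· · · · · · ♟ ·
♟ ♟ · · · · · ·
· ♙ · ♞ · · · ·
· · · · ♙ ♘ ♙ ·
♙ · ♙ ♙ ♕ ♙ · ♙
♖ ♘ ♗ · ♔ ♗ ♖ ·



  a b c d e f g h
  ─────────────────
8│♜ ♞ ♝ ♛ ♚ ♝ · ♜│8
7│· · ♟ ♟ ♟ ♟ · ♟│7
6│· · · · · · ♟ ·│6
5│♟ ♟ · · · · · ·│5
4│· ♙ · ♞ · · · ·│4
3│· · · · ♙ ♘ ♙ ·│3
2│♙ · ♙ ♙ ♕ ♙ · ♙│2
1│♖ ♘ ♗ · ♔ ♗ ♖ ·│1
  ─────────────────
  a b c d e f g h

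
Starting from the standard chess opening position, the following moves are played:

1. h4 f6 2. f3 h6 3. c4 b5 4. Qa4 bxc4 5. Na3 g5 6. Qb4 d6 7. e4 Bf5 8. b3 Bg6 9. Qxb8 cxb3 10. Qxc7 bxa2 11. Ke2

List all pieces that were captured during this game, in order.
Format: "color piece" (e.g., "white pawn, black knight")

Tracking captures:
  bxc4: captured white pawn
  Qxb8: captured black knight
  cxb3: captured white pawn
  Qxc7: captured black pawn
  bxa2: captured white pawn

white pawn, black knight, white pawn, black pawn, white pawn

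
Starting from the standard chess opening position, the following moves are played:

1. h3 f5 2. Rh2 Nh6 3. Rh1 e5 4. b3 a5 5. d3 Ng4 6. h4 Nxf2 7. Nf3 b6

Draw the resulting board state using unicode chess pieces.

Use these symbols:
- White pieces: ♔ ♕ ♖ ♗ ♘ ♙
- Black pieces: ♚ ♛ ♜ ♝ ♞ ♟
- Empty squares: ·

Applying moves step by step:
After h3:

♜ ♞ ♝ ♛ ♚ ♝ ♞ ♜
♟ ♟ ♟ ♟ ♟ ♟ ♟ ♟
· · · · · · · ·
· · · · · · · ·
· · · · · · · ·
· · · · · · · ♙
♙ ♙ ♙ ♙ ♙ ♙ ♙ ·
♖ ♘ ♗ ♕ ♔ ♗ ♘ ♖


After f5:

♜ ♞ ♝ ♛ ♚ ♝ ♞ ♜
♟ ♟ ♟ ♟ ♟ · ♟ ♟
· · · · · · · ·
· · · · · ♟ · ·
· · · · · · · ·
· · · · · · · ♙
♙ ♙ ♙ ♙ ♙ ♙ ♙ ·
♖ ♘ ♗ ♕ ♔ ♗ ♘ ♖


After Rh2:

♜ ♞ ♝ ♛ ♚ ♝ ♞ ♜
♟ ♟ ♟ ♟ ♟ · ♟ ♟
· · · · · · · ·
· · · · · ♟ · ·
· · · · · · · ·
· · · · · · · ♙
♙ ♙ ♙ ♙ ♙ ♙ ♙ ♖
♖ ♘ ♗ ♕ ♔ ♗ ♘ ·


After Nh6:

♜ ♞ ♝ ♛ ♚ ♝ · ♜
♟ ♟ ♟ ♟ ♟ · ♟ ♟
· · · · · · · ♞
· · · · · ♟ · ·
· · · · · · · ·
· · · · · · · ♙
♙ ♙ ♙ ♙ ♙ ♙ ♙ ♖
♖ ♘ ♗ ♕ ♔ ♗ ♘ ·


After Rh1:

♜ ♞ ♝ ♛ ♚ ♝ · ♜
♟ ♟ ♟ ♟ ♟ · ♟ ♟
· · · · · · · ♞
· · · · · ♟ · ·
· · · · · · · ·
· · · · · · · ♙
♙ ♙ ♙ ♙ ♙ ♙ ♙ ·
♖ ♘ ♗ ♕ ♔ ♗ ♘ ♖


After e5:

♜ ♞ ♝ ♛ ♚ ♝ · ♜
♟ ♟ ♟ ♟ · · ♟ ♟
· · · · · · · ♞
· · · · ♟ ♟ · ·
· · · · · · · ·
· · · · · · · ♙
♙ ♙ ♙ ♙ ♙ ♙ ♙ ·
♖ ♘ ♗ ♕ ♔ ♗ ♘ ♖


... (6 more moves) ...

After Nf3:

♜ ♞ ♝ ♛ ♚ ♝ · ♜
· ♟ ♟ ♟ · · ♟ ♟
· · · · · · · ·
♟ · · · ♟ ♟ · ·
· · · · · · · ♙
· ♙ · ♙ · ♘ · ·
♙ · ♙ · ♙ ♞ ♙ ·
♖ ♘ ♗ ♕ ♔ ♗ · ♖


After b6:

♜ ♞ ♝ ♛ ♚ ♝ · ♜
· · ♟ ♟ · · ♟ ♟
· ♟ · · · · · ·
♟ · · · ♟ ♟ · ·
· · · · · · · ♙
· ♙ · ♙ · ♘ · ·
♙ · ♙ · ♙ ♞ ♙ ·
♖ ♘ ♗ ♕ ♔ ♗ · ♖



  a b c d e f g h
  ─────────────────
8│♜ ♞ ♝ ♛ ♚ ♝ · ♜│8
7│· · ♟ ♟ · · ♟ ♟│7
6│· ♟ · · · · · ·│6
5│♟ · · · ♟ ♟ · ·│5
4│· · · · · · · ♙│4
3│· ♙ · ♙ · ♘ · ·│3
2│♙ · ♙ · ♙ ♞ ♙ ·│2
1│♖ ♘ ♗ ♕ ♔ ♗ · ♖│1
  ─────────────────
  a b c d e f g h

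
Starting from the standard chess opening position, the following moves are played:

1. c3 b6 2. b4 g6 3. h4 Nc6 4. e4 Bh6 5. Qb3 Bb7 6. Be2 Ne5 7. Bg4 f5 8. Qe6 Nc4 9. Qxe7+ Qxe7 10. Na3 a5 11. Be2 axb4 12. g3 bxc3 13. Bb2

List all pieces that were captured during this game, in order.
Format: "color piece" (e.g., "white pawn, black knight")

Tracking captures:
  Qxe7+: captured black pawn
  Qxe7: captured white queen
  axb4: captured white pawn
  bxc3: captured white pawn

black pawn, white queen, white pawn, white pawn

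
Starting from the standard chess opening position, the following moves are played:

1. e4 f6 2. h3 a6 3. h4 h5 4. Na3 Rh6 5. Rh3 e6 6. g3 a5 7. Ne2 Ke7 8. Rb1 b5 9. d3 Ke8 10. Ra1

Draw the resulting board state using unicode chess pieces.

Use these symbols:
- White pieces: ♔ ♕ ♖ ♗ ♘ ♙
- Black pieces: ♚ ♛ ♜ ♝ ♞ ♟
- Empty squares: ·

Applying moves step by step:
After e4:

♜ ♞ ♝ ♛ ♚ ♝ ♞ ♜
♟ ♟ ♟ ♟ ♟ ♟ ♟ ♟
· · · · · · · ·
· · · · · · · ·
· · · · ♙ · · ·
· · · · · · · ·
♙ ♙ ♙ ♙ · ♙ ♙ ♙
♖ ♘ ♗ ♕ ♔ ♗ ♘ ♖


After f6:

♜ ♞ ♝ ♛ ♚ ♝ ♞ ♜
♟ ♟ ♟ ♟ ♟ · ♟ ♟
· · · · · ♟ · ·
· · · · · · · ·
· · · · ♙ · · ·
· · · · · · · ·
♙ ♙ ♙ ♙ · ♙ ♙ ♙
♖ ♘ ♗ ♕ ♔ ♗ ♘ ♖


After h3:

♜ ♞ ♝ ♛ ♚ ♝ ♞ ♜
♟ ♟ ♟ ♟ ♟ · ♟ ♟
· · · · · ♟ · ·
· · · · · · · ·
· · · · ♙ · · ·
· · · · · · · ♙
♙ ♙ ♙ ♙ · ♙ ♙ ·
♖ ♘ ♗ ♕ ♔ ♗ ♘ ♖


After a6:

♜ ♞ ♝ ♛ ♚ ♝ ♞ ♜
· ♟ ♟ ♟ ♟ · ♟ ♟
♟ · · · · ♟ · ·
· · · · · · · ·
· · · · ♙ · · ·
· · · · · · · ♙
♙ ♙ ♙ ♙ · ♙ ♙ ·
♖ ♘ ♗ ♕ ♔ ♗ ♘ ♖


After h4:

♜ ♞ ♝ ♛ ♚ ♝ ♞ ♜
· ♟ ♟ ♟ ♟ · ♟ ♟
♟ · · · · ♟ · ·
· · · · · · · ·
· · · · ♙ · · ♙
· · · · · · · ·
♙ ♙ ♙ ♙ · ♙ ♙ ·
♖ ♘ ♗ ♕ ♔ ♗ ♘ ♖


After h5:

♜ ♞ ♝ ♛ ♚ ♝ ♞ ♜
· ♟ ♟ ♟ ♟ · ♟ ·
♟ · · · · ♟ · ·
· · · · · · · ♟
· · · · ♙ · · ♙
· · · · · · · ·
♙ ♙ ♙ ♙ · ♙ ♙ ·
♖ ♘ ♗ ♕ ♔ ♗ ♘ ♖


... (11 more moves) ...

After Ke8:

♜ ♞ ♝ ♛ ♚ ♝ ♞ ·
· · ♟ ♟ · · ♟ ·
· · · · ♟ ♟ · ♜
♟ ♟ · · · · · ♟
· · · · ♙ · · ♙
♘ · · ♙ · · ♙ ♖
♙ ♙ ♙ · ♘ ♙ · ·
· ♖ ♗ ♕ ♔ ♗ · ·


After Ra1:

♜ ♞ ♝ ♛ ♚ ♝ ♞ ·
· · ♟ ♟ · · ♟ ·
· · · · ♟ ♟ · ♜
♟ ♟ · · · · · ♟
· · · · ♙ · · ♙
♘ · · ♙ · · ♙ ♖
♙ ♙ ♙ · ♘ ♙ · ·
♖ · ♗ ♕ ♔ ♗ · ·



  a b c d e f g h
  ─────────────────
8│♜ ♞ ♝ ♛ ♚ ♝ ♞ ·│8
7│· · ♟ ♟ · · ♟ ·│7
6│· · · · ♟ ♟ · ♜│6
5│♟ ♟ · · · · · ♟│5
4│· · · · ♙ · · ♙│4
3│♘ · · ♙ · · ♙ ♖│3
2│♙ ♙ ♙ · ♘ ♙ · ·│2
1│♖ · ♗ ♕ ♔ ♗ · ·│1
  ─────────────────
  a b c d e f g h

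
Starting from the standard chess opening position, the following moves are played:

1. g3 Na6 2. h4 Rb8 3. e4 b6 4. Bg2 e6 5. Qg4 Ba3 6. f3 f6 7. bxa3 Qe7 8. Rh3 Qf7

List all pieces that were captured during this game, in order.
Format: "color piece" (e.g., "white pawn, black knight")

Tracking captures:
  bxa3: captured black bishop

black bishop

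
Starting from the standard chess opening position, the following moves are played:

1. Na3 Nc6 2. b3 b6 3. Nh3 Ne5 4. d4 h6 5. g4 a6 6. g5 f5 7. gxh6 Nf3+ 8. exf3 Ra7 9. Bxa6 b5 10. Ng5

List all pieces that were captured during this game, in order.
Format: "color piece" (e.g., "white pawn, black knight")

Tracking captures:
  gxh6: captured black pawn
  exf3: captured black knight
  Bxa6: captured black pawn

black pawn, black knight, black pawn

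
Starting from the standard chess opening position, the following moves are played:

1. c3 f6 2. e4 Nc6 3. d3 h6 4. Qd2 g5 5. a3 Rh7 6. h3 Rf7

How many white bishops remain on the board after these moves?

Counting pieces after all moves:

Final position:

  a b c d e f g h
  ─────────────────
8│♜ · ♝ ♛ ♚ ♝ ♞ ·│8
7│♟ ♟ ♟ ♟ ♟ ♜ · ·│7
6│· · ♞ · · ♟ · ♟│6
5│· · · · · · ♟ ·│5
4│· · · · ♙ · · ·│4
3│♙ · ♙ ♙ · · · ♙│3
2│· ♙ · ♕ · ♙ ♙ ·│2
1│♖ ♘ ♗ · ♔ ♗ ♘ ♖│1
  ─────────────────
  a b c d e f g h


2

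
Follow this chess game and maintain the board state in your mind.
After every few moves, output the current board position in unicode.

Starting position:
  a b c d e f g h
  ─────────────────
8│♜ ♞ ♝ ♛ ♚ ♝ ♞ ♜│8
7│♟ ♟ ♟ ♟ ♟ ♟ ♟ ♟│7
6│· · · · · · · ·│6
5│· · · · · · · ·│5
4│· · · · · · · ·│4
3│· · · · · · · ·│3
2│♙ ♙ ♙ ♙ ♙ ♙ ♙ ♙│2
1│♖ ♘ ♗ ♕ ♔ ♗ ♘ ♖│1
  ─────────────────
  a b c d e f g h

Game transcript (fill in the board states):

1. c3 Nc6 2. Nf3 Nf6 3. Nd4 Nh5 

  a b c d e f g h
  ─────────────────
8│♜ · ♝ ♛ ♚ ♝ · ♜│8
7│♟ ♟ ♟ ♟ ♟ ♟ ♟ ♟│7
6│· · ♞ · · · · ·│6
5│· · · · · · · ♞│5
4│· · · ♘ · · · ·│4
3│· · ♙ · · · · ·│3
2│♙ ♙ · ♙ ♙ ♙ ♙ ♙│2
1│♖ ♘ ♗ ♕ ♔ ♗ · ♖│1
  ─────────────────
  a b c d e f g h

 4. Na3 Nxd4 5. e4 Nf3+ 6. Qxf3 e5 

  a b c d e f g h
  ─────────────────
8│♜ · ♝ ♛ ♚ ♝ · ♜│8
7│♟ ♟ ♟ ♟ · ♟ ♟ ♟│7
6│· · · · · · · ·│6
5│· · · · ♟ · · ♞│5
4│· · · · ♙ · · ·│4
3│♘ · ♙ · · ♕ · ·│3
2│♙ ♙ · ♙ · ♙ ♙ ♙│2
1│♖ · ♗ · ♔ ♗ · ♖│1
  ─────────────────
  a b c d e f g h

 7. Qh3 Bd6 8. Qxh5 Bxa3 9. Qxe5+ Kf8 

  a b c d e f g h
  ─────────────────
8│♜ · ♝ ♛ · ♚ · ♜│8
7│♟ ♟ ♟ ♟ · ♟ ♟ ♟│7
6│· · · · · · · ·│6
5│· · · · ♕ · · ·│5
4│· · · · ♙ · · ·│4
3│♝ · ♙ · · · · ·│3
2│♙ ♙ · ♙ · ♙ ♙ ♙│2
1│♖ · ♗ · ♔ ♗ · ♖│1
  ─────────────────
  a b c d e f g h

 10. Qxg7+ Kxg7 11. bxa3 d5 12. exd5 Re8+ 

  a b c d e f g h
  ─────────────────
8│♜ · ♝ ♛ ♜ · · ·│8
7│♟ ♟ ♟ · · ♟ ♚ ♟│7
6│· · · · · · · ·│6
5│· · · ♙ · · · ·│5
4│· · · · · · · ·│4
3│♙ · ♙ · · · · ·│3
2│♙ · · ♙ · ♙ ♙ ♙│2
1│♖ · ♗ · ♔ ♗ · ♖│1
  ─────────────────
  a b c d e f g h

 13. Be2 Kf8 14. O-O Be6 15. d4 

  a b c d e f g h
  ─────────────────
8│♜ · · ♛ ♜ ♚ · ·│8
7│♟ ♟ ♟ · · ♟ · ♟│7
6│· · · · ♝ · · ·│6
5│· · · ♙ · · · ·│5
4│· · · ♙ · · · ·│4
3│♙ · ♙ · · · · ·│3
2│♙ · · · ♗ ♙ ♙ ♙│2
1│♖ · ♗ · · ♖ ♔ ·│1
  ─────────────────
  a b c d e f g h
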